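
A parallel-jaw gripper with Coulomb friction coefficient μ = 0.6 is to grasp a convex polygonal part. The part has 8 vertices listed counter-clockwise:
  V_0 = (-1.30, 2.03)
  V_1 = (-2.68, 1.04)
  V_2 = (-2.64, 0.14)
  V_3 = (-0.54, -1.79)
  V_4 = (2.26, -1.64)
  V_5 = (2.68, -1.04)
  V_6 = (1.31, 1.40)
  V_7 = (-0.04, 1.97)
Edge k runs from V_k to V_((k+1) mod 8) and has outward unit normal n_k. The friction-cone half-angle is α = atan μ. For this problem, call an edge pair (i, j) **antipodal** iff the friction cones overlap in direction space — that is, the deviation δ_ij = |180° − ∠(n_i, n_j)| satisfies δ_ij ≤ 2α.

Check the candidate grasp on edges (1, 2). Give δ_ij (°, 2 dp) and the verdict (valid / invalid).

δ = 135.13°, invalid

α = atan 0.6 = 30.96°;  2α = 61.93°
edge 1: e_1 = (+0.04, -0.90);  n_1 = (-0.9990, -0.0444)
edge 2: e_2 = (+2.10, -1.93);  n_2 = (-0.6767, -0.7363)
∠(n_1, n_2) = 44.87°
δ = |180° − 44.87°| = 135.13°
135.13° > 2α = 61.93°  →  invalid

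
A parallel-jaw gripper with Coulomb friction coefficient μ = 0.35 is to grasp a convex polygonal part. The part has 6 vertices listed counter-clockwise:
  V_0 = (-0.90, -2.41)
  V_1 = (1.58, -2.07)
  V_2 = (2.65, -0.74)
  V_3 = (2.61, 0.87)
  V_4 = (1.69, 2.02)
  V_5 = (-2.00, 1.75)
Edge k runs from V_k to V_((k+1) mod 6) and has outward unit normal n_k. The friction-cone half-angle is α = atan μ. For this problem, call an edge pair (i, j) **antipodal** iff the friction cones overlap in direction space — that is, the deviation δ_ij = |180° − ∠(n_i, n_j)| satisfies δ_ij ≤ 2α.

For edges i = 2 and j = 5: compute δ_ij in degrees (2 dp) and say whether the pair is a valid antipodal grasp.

δ = 13.39°, valid

α = atan 0.35 = 19.29°;  2α = 38.58°
edge 2: e_2 = (-0.04, +1.61);  n_2 = (+0.9997, +0.0248)
edge 5: e_5 = (+1.10, -4.16);  n_5 = (-0.9668, -0.2556)
∠(n_2, n_5) = 166.61°
δ = |180° − 166.61°| = 13.39°
13.39° ≤ 2α = 38.58°  →  valid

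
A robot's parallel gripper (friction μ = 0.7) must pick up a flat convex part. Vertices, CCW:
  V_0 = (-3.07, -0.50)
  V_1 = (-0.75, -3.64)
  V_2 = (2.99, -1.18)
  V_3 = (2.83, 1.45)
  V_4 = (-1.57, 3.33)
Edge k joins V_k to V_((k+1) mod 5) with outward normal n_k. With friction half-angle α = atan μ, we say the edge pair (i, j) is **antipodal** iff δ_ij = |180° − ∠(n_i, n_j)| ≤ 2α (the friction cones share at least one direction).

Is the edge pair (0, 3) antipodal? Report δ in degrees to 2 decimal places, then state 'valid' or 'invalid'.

α = atan 0.7 = 34.99°;  2α = 69.98°
edge 0: e_0 = (+2.32, -3.14);  n_0 = (-0.8043, -0.5942)
edge 3: e_3 = (-4.40, +1.88);  n_3 = (+0.3929, +0.9196)
∠(n_0, n_3) = 149.59°
δ = |180° − 149.59°| = 30.41°
30.41° ≤ 2α = 69.98°  →  valid

δ = 30.41°, valid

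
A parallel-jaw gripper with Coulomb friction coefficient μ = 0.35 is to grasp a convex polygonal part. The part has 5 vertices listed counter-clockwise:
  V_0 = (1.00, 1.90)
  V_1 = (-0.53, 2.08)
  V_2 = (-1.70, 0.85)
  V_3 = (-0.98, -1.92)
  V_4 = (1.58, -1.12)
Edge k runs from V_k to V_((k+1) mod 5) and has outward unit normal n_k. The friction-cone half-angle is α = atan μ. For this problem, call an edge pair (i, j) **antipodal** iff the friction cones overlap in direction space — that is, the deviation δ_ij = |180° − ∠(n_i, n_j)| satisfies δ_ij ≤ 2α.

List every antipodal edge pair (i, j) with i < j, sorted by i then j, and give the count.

count = 3; pairs: (0,3), (1,3), (2,4)

α = atan 0.35 = 19.29°;  2α = 38.58°
n_0 = (+0.1168, +0.9932)
n_1 = (-0.7246, +0.6892)
n_2 = (-0.9678, -0.2516)
n_3 = (+0.2983, -0.9545)
n_4 = (+0.9821, +0.1886)
  (0,1): δ = 126.86°  ·
  (0,2): δ = 68.72°  ·
  (0,3): δ = 24.06°  ✓
  (0,4): δ = 107.58°  ·
  (1,2): δ = 121.86°  ·
  (1,3): δ = 29.08°  ✓
  (1,4): δ = 54.44°  ·
  (2,3): δ = 87.22°  ·
  (2,4): δ = 3.70°  ✓
  (3,4): δ = 96.48°  ·
antipodal pairs: 3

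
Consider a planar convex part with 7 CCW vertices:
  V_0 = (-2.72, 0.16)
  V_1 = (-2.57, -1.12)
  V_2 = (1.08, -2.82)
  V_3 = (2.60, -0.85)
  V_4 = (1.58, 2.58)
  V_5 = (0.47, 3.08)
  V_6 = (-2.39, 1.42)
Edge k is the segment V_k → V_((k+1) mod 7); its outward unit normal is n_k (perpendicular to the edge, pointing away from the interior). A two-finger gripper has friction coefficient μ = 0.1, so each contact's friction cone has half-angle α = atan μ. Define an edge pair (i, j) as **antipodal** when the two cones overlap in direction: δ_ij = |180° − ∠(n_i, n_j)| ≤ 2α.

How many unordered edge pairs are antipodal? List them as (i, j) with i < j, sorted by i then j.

count = 2; pairs: (0,3), (1,4)

α = atan 0.1 = 5.71°;  2α = 11.42°
n_0 = (-0.9932, -0.1164)
n_1 = (-0.4222, -0.9065)
n_2 = (+0.7917, -0.6109)
n_3 = (+0.9585, +0.2850)
n_4 = (+0.4107, +0.9118)
n_5 = (-0.5020, +0.8649)
n_6 = (-0.9674, +0.2534)
  (0,1): δ = 121.66°  ·
  (0,2): δ = 44.34°  ·
  (0,3): δ = 9.88°  ✓
  (0,4): δ = 59.07°  ·
  (0,5): δ = 113.45°  ·
  (0,6): δ = 158.64°  ·
  (1,2): δ = 102.68°  ·
  (1,3): δ = 48.46°  ·
  (1,4): δ = 0.72°  ✓
  (1,5): δ = 55.11°  ·
  (1,6): δ = 100.30°  ·
  (2,3): δ = 125.79°  ·
  (2,4): δ = 76.60°  ·
  (2,5): δ = 22.22°  ·
  (2,6): δ = 22.98°  ·
  (3,4): δ = 130.81°  ·
  (3,5): δ = 76.43°  ·
  (3,6): δ = 31.24°  ·
  (4,5): δ = 125.62°  ·
  (4,6): δ = 80.43°  ·
  (5,6): δ = 134.81°  ·
antipodal pairs: 2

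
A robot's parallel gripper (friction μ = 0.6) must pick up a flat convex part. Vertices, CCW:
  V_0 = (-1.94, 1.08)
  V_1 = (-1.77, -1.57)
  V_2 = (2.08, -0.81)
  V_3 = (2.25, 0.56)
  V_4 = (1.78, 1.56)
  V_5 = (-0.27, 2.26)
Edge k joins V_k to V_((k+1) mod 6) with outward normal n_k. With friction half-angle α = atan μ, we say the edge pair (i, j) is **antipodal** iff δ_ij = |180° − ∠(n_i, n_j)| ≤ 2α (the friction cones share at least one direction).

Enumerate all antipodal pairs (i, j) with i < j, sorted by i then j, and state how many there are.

α = atan 0.6 = 30.96°;  2α = 61.93°
n_0 = (-0.9979, -0.0640)
n_1 = (+0.1937, -0.9811)
n_2 = (+0.9924, -0.1231)
n_3 = (+0.9050, +0.4254)
n_4 = (+0.3231, +0.9463)
n_5 = (-0.5771, +0.8167)
  (0,1): δ = 82.50°  ·
  (0,2): δ = 10.74°  ✓
  (0,3): δ = 21.50°  ✓
  (0,4): δ = 67.48°  ·
  (0,5): δ = 121.57°  ·
  (1,2): δ = 108.24°  ·
  (1,3): δ = 75.99°  ·
  (1,4): δ = 30.02°  ✓
  (1,5): δ = 24.08°  ✓
  (2,3): δ = 147.75°  ·
  (2,4): δ = 101.78°  ·
  (2,5): δ = 47.68°  ✓
  (3,4): δ = 134.03°  ·
  (3,5): δ = 79.93°  ·
  (4,5): δ = 125.90°  ·
antipodal pairs: 5

count = 5; pairs: (0,2), (0,3), (1,4), (1,5), (2,5)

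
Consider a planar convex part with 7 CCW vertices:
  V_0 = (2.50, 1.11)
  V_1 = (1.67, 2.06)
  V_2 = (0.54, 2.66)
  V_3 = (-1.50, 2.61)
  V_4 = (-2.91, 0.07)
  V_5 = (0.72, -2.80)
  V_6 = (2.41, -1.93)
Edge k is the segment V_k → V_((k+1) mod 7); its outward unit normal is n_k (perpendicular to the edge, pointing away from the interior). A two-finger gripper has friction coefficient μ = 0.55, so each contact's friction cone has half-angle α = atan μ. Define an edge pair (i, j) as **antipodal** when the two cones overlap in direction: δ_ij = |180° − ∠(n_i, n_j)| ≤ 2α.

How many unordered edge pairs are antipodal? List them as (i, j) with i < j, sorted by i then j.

count = 8; pairs: (0,4), (1,4), (1,5), (2,4), (2,5), (3,5), (3,6), (4,6)

α = atan 0.55 = 28.81°;  2α = 57.62°
n_0 = (+0.7531, +0.6579)
n_1 = (+0.4690, +0.8832)
n_2 = (-0.0245, +0.9997)
n_3 = (-0.8743, +0.4854)
n_4 = (-0.6202, -0.7844)
n_5 = (+0.4577, -0.8891)
n_6 = (+0.9996, -0.0296)
  (0,1): δ = 159.11°  ·
  (0,2): δ = 129.74°  ·
  (0,3): δ = 70.18°  ·
  (0,4): δ = 10.53°  ✓
  (0,5): δ = 76.10°  ·
  (0,6): δ = 137.16°  ·
  (1,2): δ = 150.63°  ·
  (1,3): δ = 91.07°  ·
  (1,4): δ = 10.36°  ✓
  (1,5): δ = 55.21°  ✓
  (1,6): δ = 116.27°  ·
  (2,3): δ = 120.44°  ·
  (2,4): δ = 39.74°  ✓
  (2,5): δ = 25.84°  ✓
  (2,6): δ = 86.90°  ·
  (3,4): δ = 99.30°  ·
  (3,5): δ = 33.73°  ✓
  (3,6): δ = 27.34°  ✓
  (4,5): δ = 114.43°  ·
  (4,6): δ = 53.36°  ✓
  (5,6): δ = 118.93°  ·
antipodal pairs: 8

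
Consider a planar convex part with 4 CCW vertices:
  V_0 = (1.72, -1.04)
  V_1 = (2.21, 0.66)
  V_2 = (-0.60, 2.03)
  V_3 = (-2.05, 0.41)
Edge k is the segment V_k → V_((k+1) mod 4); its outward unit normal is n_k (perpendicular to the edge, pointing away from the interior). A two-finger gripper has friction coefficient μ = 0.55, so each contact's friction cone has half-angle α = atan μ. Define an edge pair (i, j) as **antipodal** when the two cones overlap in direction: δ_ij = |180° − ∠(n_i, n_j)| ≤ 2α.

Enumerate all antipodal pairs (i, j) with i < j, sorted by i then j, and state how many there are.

count = 2; pairs: (0,2), (1,3)

α = atan 0.55 = 28.81°;  2α = 57.62°
n_0 = (+0.9609, -0.2770)
n_1 = (+0.4382, +0.8989)
n_2 = (-0.7451, +0.6669)
n_3 = (-0.3590, -0.9333)
  (0,1): δ = 99.91°  ·
  (0,2): δ = 25.75°  ✓
  (0,3): δ = 85.04°  ·
  (1,2): δ = 105.84°  ·
  (1,3): δ = 4.95°  ✓
  (2,3): δ = 69.21°  ·
antipodal pairs: 2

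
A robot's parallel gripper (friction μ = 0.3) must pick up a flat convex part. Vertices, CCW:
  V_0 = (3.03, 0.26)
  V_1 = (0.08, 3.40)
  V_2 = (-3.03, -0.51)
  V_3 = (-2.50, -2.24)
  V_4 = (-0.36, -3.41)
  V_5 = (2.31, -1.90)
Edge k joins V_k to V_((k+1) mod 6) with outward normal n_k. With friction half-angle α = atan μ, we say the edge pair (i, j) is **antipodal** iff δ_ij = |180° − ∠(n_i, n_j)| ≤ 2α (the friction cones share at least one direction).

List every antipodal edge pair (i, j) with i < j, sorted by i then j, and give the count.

count = 4; pairs: (0,2), (0,3), (1,4), (1,5)

α = atan 0.3 = 16.70°;  2α = 33.40°
n_0 = (+0.7288, +0.6847)
n_1 = (-0.7826, +0.6225)
n_2 = (-0.9561, -0.2929)
n_3 = (-0.4797, -0.8774)
n_4 = (+0.4923, -0.8704)
n_5 = (+0.9487, -0.3162)
  (0,1): δ = 81.71°  ·
  (0,2): δ = 26.18°  ✓
  (0,3): δ = 18.12°  ✓
  (0,4): δ = 76.28°  ·
  (0,5): δ = 118.35°  ·
  (1,2): δ = 124.47°  ·
  (1,3): δ = 80.17°  ·
  (1,4): δ = 22.01°  ✓
  (1,5): δ = 20.06°  ✓
  (2,3): δ = 135.70°  ·
  (2,4): δ = 77.54°  ·
  (2,5): δ = 35.47°  ·
  (3,4): δ = 121.84°  ·
  (3,5): δ = 79.77°  ·
  (4,5): δ = 137.92°  ·
antipodal pairs: 4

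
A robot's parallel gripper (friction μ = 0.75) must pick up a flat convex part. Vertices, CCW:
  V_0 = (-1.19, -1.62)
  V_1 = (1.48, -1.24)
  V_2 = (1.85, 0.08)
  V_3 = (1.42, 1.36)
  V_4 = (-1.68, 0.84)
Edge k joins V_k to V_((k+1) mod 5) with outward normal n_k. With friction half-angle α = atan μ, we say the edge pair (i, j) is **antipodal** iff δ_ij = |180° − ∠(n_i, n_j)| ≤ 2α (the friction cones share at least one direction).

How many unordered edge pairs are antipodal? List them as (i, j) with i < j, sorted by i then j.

count = 4; pairs: (0,3), (1,3), (1,4), (2,4)

α = atan 0.75 = 36.87°;  2α = 73.74°
n_0 = (+0.1409, -0.9900)
n_1 = (+0.9629, -0.2699)
n_2 = (+0.9479, +0.3184)
n_3 = (-0.1654, +0.9862)
n_4 = (-0.9807, -0.1953)
  (0,1): δ = 113.76°  ·
  (0,2): δ = 79.53°  ·
  (0,3): δ = 1.42°  ✓
  (0,4): δ = 93.17°  ·
  (1,2): δ = 145.77°  ·
  (1,3): δ = 64.82°  ✓
  (1,4): δ = 26.92°  ✓
  (2,3): δ = 99.05°  ·
  (2,4): δ = 7.30°  ✓
  (3,4): δ = 88.26°  ·
antipodal pairs: 4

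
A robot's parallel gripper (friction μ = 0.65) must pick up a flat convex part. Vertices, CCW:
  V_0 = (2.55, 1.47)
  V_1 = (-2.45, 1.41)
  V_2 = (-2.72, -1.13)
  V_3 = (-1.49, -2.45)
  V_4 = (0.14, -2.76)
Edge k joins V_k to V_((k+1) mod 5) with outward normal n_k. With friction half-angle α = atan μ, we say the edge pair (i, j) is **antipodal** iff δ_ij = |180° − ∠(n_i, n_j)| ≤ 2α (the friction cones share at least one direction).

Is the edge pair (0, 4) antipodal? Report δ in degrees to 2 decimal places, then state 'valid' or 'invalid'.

α = atan 0.65 = 33.02°;  2α = 66.05°
edge 0: e_0 = (-5.00, -0.06);  n_0 = (-0.0120, +0.9999)
edge 4: e_4 = (+2.41, +4.23);  n_4 = (+0.8689, -0.4950)
∠(n_0, n_4) = 120.36°
δ = |180° − 120.36°| = 59.64°
59.64° ≤ 2α = 66.05°  →  valid

δ = 59.64°, valid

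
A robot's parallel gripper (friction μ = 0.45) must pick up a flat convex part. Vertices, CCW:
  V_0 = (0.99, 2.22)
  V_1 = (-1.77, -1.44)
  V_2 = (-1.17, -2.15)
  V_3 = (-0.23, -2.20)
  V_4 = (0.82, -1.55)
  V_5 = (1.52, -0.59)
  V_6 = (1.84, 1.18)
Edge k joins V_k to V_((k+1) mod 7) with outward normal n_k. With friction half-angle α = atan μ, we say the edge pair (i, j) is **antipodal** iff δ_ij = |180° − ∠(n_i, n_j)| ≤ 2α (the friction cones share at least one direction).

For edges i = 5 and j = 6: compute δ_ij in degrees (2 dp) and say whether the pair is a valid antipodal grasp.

δ = 130.49°, invalid

α = atan 0.45 = 24.23°;  2α = 48.46°
edge 5: e_5 = (+0.32, +1.77);  n_5 = (+0.9840, -0.1779)
edge 6: e_6 = (-0.85, +1.04);  n_6 = (+0.7743, +0.6328)
∠(n_5, n_6) = 49.51°
δ = |180° − 49.51°| = 130.49°
130.49° > 2α = 48.46°  →  invalid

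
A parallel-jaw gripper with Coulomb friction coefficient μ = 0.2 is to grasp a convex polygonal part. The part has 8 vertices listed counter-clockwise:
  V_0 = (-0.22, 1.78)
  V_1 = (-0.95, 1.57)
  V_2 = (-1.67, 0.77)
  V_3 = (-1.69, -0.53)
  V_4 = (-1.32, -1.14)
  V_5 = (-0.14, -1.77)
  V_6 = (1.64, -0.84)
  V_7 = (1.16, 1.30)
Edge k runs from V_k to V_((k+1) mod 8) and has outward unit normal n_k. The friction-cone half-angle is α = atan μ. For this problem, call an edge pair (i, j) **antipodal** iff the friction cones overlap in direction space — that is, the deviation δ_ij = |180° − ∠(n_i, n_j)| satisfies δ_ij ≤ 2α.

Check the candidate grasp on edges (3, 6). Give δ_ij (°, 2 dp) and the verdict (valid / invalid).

δ = 18.60°, valid

α = atan 0.2 = 11.31°;  2α = 22.62°
edge 3: e_3 = (+0.37, -0.61);  n_3 = (-0.8550, -0.5186)
edge 6: e_6 = (-0.48, +2.14);  n_6 = (+0.9758, +0.2189)
∠(n_3, n_6) = 161.40°
δ = |180° − 161.40°| = 18.60°
18.60° ≤ 2α = 22.62°  →  valid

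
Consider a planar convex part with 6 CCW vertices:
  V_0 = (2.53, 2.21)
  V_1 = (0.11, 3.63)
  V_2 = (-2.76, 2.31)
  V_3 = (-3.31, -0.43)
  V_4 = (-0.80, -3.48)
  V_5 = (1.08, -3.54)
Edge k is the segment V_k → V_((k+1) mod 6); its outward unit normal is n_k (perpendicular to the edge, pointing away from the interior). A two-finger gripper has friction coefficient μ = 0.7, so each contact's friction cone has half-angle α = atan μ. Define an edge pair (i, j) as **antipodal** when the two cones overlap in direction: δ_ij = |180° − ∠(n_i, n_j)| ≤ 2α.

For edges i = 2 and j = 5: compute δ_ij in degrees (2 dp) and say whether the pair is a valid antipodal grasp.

α = atan 0.7 = 34.99°;  2α = 69.98°
edge 2: e_2 = (-0.55, -2.74);  n_2 = (-0.9804, +0.1968)
edge 5: e_5 = (+1.45, +5.75);  n_5 = (+0.9696, -0.2445)
∠(n_2, n_5) = 177.20°
δ = |180° − 177.20°| = 2.80°
2.80° ≤ 2α = 69.98°  →  valid

δ = 2.80°, valid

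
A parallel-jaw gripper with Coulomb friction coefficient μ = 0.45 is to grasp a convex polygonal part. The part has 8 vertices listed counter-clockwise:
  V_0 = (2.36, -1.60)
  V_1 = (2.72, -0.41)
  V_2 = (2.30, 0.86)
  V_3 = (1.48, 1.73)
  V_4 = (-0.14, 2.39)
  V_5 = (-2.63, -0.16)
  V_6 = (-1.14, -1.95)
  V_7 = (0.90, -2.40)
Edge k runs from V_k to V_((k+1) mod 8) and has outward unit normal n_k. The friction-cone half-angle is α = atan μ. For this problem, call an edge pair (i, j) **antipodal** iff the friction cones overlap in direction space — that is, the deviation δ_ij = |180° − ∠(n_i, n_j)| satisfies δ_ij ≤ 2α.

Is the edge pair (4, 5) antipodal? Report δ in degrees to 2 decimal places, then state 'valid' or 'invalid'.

δ = 95.91°, invalid

α = atan 0.45 = 24.23°;  2α = 48.46°
edge 4: e_4 = (-2.49, -2.55);  n_4 = (-0.7155, +0.6986)
edge 5: e_5 = (+1.49, -1.79);  n_5 = (-0.7686, -0.6398)
∠(n_4, n_5) = 84.09°
δ = |180° − 84.09°| = 95.91°
95.91° > 2α = 48.46°  →  invalid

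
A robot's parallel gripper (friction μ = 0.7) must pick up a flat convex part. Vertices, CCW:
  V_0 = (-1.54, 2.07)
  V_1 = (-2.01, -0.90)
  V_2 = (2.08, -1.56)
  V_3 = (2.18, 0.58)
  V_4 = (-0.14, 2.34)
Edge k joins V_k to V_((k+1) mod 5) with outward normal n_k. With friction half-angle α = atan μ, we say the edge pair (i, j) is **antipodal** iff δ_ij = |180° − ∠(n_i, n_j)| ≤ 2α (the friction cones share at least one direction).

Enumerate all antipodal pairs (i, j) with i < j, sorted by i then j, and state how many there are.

count = 4; pairs: (0,2), (0,3), (1,3), (1,4)

α = atan 0.7 = 34.99°;  2α = 69.98°
n_0 = (-0.9877, +0.1563)
n_1 = (-0.1593, -0.9872)
n_2 = (+0.9989, -0.0467)
n_3 = (+0.6044, +0.7967)
n_4 = (-0.1894, +0.9819)
  (0,1): δ = 90.17°  ·
  (0,2): δ = 6.32°  ✓
  (0,3): δ = 61.81°  ✓
  (0,4): δ = 109.91°  ·
  (1,2): δ = 83.51°  ·
  (1,3): δ = 28.02°  ✓
  (1,4): δ = 20.08°  ✓
  (2,3): δ = 124.51°  ·
  (2,4): δ = 76.41°  ·
  (3,4): δ = 131.90°  ·
antipodal pairs: 4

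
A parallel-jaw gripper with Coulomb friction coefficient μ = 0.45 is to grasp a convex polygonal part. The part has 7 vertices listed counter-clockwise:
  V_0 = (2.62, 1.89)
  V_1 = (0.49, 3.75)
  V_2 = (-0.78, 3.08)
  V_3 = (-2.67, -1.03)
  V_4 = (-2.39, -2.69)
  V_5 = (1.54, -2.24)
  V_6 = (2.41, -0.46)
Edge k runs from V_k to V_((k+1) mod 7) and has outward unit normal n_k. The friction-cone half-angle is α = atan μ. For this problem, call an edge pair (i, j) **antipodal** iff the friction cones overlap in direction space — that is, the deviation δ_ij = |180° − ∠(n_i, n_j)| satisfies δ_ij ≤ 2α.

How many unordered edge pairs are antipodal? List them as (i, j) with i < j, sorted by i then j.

α = atan 0.45 = 24.23°;  2α = 48.46°
n_0 = (+0.6578, +0.7532)
n_1 = (-0.4666, +0.8845)
n_2 = (-0.9085, +0.4178)
n_3 = (-0.9861, -0.1663)
n_4 = (+0.1138, -0.9935)
n_5 = (+0.8984, -0.4391)
n_6 = (+0.9960, -0.0890)
  (0,1): δ = 111.06°  ·
  (0,2): δ = 73.57°  ·
  (0,3): δ = 39.30°  ✓
  (0,4): δ = 47.66°  ✓
  (0,5): δ = 105.08°  ·
  (0,6): δ = 126.02°  ·
  (1,2): δ = 142.51°  ·
  (1,3): δ = 108.24°  ·
  (1,4): δ = 21.28°  ✓
  (1,5): δ = 36.14°  ✓
  (1,6): δ = 57.08°  ·
  (2,3): δ = 145.73°  ·
  (2,4): δ = 58.77°  ·
  (2,5): δ = 1.35°  ✓
  (2,6): δ = 19.59°  ✓
  (3,4): δ = 93.04°  ·
  (3,5): δ = 35.62°  ✓
  (3,6): δ = 14.68°  ✓
  (4,5): δ = 122.58°  ·
  (4,6): δ = 101.64°  ·
  (5,6): δ = 159.06°  ·
antipodal pairs: 8

count = 8; pairs: (0,3), (0,4), (1,4), (1,5), (2,5), (2,6), (3,5), (3,6)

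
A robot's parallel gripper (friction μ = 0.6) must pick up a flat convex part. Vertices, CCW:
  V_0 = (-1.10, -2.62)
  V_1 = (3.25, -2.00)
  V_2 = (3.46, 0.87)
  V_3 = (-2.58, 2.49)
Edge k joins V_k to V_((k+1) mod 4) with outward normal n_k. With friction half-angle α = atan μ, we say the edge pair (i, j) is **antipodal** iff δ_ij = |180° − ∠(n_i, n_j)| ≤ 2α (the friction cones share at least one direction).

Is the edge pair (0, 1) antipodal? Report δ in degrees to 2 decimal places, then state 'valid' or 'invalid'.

δ = 102.30°, invalid

α = atan 0.6 = 30.96°;  2α = 61.93°
edge 0: e_0 = (+4.35, +0.62);  n_0 = (+0.1411, -0.9900)
edge 1: e_1 = (+0.21, +2.87);  n_1 = (+0.9973, -0.0730)
∠(n_0, n_1) = 77.70°
δ = |180° − 77.70°| = 102.30°
102.30° > 2α = 61.93°  →  invalid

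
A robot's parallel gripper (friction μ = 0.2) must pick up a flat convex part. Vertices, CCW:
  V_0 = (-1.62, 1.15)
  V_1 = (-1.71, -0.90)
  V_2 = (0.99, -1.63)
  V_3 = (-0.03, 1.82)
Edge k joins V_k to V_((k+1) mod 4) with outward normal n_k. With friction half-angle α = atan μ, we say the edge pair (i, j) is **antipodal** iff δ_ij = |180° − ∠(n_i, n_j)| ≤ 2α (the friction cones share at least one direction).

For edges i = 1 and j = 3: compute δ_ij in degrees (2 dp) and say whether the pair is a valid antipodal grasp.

α = atan 0.2 = 11.31°;  2α = 22.62°
edge 1: e_1 = (+2.70, -0.73);  n_1 = (-0.2610, -0.9653)
edge 3: e_3 = (-1.59, -0.67);  n_3 = (-0.3883, +0.9215)
∠(n_1, n_3) = 142.02°
δ = |180° − 142.02°| = 37.98°
37.98° > 2α = 22.62°  →  invalid

δ = 37.98°, invalid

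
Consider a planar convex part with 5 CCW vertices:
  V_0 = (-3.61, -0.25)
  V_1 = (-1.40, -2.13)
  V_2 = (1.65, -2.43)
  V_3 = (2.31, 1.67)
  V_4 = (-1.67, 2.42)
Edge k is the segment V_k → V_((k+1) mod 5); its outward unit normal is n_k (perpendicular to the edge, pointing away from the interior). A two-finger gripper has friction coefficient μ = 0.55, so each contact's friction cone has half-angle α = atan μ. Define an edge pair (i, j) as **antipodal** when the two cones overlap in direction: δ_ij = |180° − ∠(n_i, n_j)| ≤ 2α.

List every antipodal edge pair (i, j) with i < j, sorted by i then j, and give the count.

α = atan 0.55 = 28.81°;  2α = 57.62°
n_0 = (-0.6479, -0.7617)
n_1 = (-0.0979, -0.9952)
n_2 = (+0.9873, -0.1589)
n_3 = (+0.1852, +0.9827)
n_4 = (-0.8090, +0.5878)
  (0,1): δ = 145.23°  ·
  (0,2): δ = 58.76°  ·
  (0,3): δ = 29.72°  ✓
  (0,4): δ = 94.39°  ·
  (1,2): δ = 93.53°  ·
  (1,3): δ = 5.05°  ✓
  (1,4): δ = 59.62°  ·
  (2,3): δ = 91.53°  ·
  (2,4): δ = 26.86°  ✓
  (3,4): δ = 115.33°  ·
antipodal pairs: 3

count = 3; pairs: (0,3), (1,3), (2,4)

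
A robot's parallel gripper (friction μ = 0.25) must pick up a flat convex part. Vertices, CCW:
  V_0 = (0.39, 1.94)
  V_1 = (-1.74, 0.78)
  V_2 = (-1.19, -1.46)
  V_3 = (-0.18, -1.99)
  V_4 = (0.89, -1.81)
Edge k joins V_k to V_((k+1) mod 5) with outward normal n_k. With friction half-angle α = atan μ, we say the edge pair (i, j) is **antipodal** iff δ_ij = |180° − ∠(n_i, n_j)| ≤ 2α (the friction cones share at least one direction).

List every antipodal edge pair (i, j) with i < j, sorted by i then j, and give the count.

α = atan 0.25 = 14.04°;  2α = 28.07°
n_0 = (-0.4783, +0.8782)
n_1 = (-0.9712, -0.2385)
n_2 = (-0.4647, -0.8855)
n_3 = (+0.1659, -0.9861)
n_4 = (+0.9912, +0.1322)
  (0,1): δ = 104.78°  ·
  (0,2): δ = 56.26°  ·
  (0,3): δ = 19.02°  ✓
  (0,4): δ = 69.02°  ·
  (1,2): δ = 131.48°  ·
  (1,3): δ = 94.25°  ·
  (1,4): δ = 6.20°  ✓
  (2,3): δ = 142.76°  ·
  (2,4): δ = 54.72°  ·
  (3,4): δ = 91.95°  ·
antipodal pairs: 2

count = 2; pairs: (0,3), (1,4)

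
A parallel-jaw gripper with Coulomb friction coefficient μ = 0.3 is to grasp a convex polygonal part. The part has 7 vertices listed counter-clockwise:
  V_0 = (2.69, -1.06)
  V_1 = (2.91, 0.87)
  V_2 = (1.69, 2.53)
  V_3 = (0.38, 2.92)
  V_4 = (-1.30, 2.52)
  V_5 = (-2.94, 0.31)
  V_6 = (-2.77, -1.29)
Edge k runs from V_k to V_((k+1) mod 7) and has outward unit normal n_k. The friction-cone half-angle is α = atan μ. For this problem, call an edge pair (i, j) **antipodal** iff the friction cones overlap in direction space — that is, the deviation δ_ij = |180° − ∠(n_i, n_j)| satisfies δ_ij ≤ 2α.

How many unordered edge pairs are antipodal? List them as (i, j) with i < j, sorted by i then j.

count = 5; pairs: (0,4), (0,5), (1,5), (2,6), (3,6)

α = atan 0.3 = 16.70°;  2α = 33.40°
n_0 = (+0.9936, -0.1133)
n_1 = (+0.8058, +0.5922)
n_2 = (+0.2853, +0.9584)
n_3 = (-0.2316, +0.9728)
n_4 = (-0.8030, +0.5959)
n_5 = (-0.9944, -0.1057)
n_6 = (+0.0421, -0.9991)
  (0,1): δ = 137.18°  ·
  (0,2): δ = 100.08°  ·
  (0,3): δ = 70.10°  ·
  (0,4): δ = 30.08°  ✓
  (0,5): δ = 12.57°  ✓
  (0,6): δ = 98.92°  ·
  (1,2): δ = 142.89°  ·
  (1,3): δ = 112.92°  ·
  (1,4): δ = 72.89°  ·
  (1,5): δ = 30.25°  ✓
  (1,6): δ = 56.10°  ·
  (2,3): δ = 150.03°  ·
  (2,4): δ = 110.00°  ·
  (2,5): δ = 67.36°  ·
  (2,6): δ = 18.99°  ✓
  (3,4): δ = 139.97°  ·
  (3,5): δ = 97.33°  ·
  (3,6): δ = 10.98°  ✓
  (4,5): δ = 137.36°  ·
  (4,6): δ = 51.01°  ·
  (5,6): δ = 93.65°  ·
antipodal pairs: 5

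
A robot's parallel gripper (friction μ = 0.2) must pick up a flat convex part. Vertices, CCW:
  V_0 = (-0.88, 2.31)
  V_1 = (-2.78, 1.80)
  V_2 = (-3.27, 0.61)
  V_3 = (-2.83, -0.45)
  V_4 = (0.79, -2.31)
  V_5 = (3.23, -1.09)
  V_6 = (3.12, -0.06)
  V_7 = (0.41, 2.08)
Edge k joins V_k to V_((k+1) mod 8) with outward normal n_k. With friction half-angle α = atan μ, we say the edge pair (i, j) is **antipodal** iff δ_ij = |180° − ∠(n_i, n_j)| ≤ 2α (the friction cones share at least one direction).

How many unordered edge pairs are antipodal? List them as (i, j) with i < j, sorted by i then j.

count = 4; pairs: (0,4), (2,5), (3,6), (3,7)

α = atan 0.2 = 11.31°;  2α = 22.62°
n_0 = (-0.2592, +0.9658)
n_1 = (-0.9247, +0.3807)
n_2 = (-0.9236, -0.3834)
n_3 = (-0.4570, -0.8895)
n_4 = (+0.4472, -0.8944)
n_5 = (+0.9943, +0.1062)
n_6 = (+0.6197, +0.7848)
n_7 = (+0.1755, +0.9845)
  (0,1): δ = 127.41°  ·
  (0,2): δ = 82.48°  ·
  (0,3): δ = 42.22°  ·
  (0,4): δ = 11.54°  ✓
  (0,5): δ = 81.07°  ·
  (0,6): δ = 126.68°  ·
  (0,7): δ = 154.87°  ·
  (1,2): δ = 135.08°  ·
  (1,3): δ = 94.81°  ·
  (1,4): δ = 41.05°  ·
  (1,5): δ = 28.48°  ·
  (1,6): δ = 74.08°  ·
  (1,7): δ = 102.27°  ·
  (2,3): δ = 139.74°  ·
  (2,4): δ = 85.98°  ·
  (2,5): δ = 16.45°  ✓
  (2,6): δ = 29.16°  ·
  (2,7): δ = 57.35°  ·
  (3,4): δ = 126.24°  ·
  (3,5): δ = 56.71°  ·
  (3,6): δ = 11.10°  ✓
  (3,7): δ = 17.09°  ✓
  (4,5): δ = 110.47°  ·
  (4,6): δ = 64.86°  ·
  (4,7): δ = 36.67°  ·
  (5,6): δ = 134.39°  ·
  (5,7): δ = 106.21°  ·
  (6,7): δ = 151.81°  ·
antipodal pairs: 4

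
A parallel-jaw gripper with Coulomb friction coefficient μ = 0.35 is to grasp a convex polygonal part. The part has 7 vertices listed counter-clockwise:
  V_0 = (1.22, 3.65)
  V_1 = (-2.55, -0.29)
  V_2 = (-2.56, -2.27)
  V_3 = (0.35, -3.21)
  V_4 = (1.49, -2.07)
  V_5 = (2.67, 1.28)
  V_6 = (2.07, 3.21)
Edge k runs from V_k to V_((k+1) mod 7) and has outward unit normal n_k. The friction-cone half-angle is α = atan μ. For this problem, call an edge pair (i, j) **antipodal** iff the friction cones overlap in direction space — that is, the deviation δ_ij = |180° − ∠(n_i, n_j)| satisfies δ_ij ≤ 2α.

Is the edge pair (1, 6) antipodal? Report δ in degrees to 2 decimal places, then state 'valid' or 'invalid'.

δ = 62.92°, invalid

α = atan 0.35 = 19.29°;  2α = 38.58°
edge 1: e_1 = (-0.01, -1.98);  n_1 = (-1.0000, +0.0051)
edge 6: e_6 = (-0.85, +0.44);  n_6 = (+0.4597, +0.8881)
∠(n_1, n_6) = 117.08°
δ = |180° − 117.08°| = 62.92°
62.92° > 2α = 38.58°  →  invalid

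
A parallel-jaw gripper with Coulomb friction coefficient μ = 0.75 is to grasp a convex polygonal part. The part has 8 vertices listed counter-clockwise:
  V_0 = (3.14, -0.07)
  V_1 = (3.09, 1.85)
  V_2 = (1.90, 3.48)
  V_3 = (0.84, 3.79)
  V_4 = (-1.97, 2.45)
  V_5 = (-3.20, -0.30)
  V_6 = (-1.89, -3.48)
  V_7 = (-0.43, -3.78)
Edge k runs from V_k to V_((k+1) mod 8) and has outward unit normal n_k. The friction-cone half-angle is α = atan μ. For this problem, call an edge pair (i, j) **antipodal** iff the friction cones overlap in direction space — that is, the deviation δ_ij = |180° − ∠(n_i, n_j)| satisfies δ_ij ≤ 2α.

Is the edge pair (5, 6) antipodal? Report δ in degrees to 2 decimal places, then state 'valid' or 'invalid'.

α = atan 0.75 = 36.87°;  2α = 73.74°
edge 5: e_5 = (+1.31, -3.18);  n_5 = (-0.9246, -0.3809)
edge 6: e_6 = (+1.46, -0.30);  n_6 = (-0.2013, -0.9795)
∠(n_5, n_6) = 56.00°
δ = |180° − 56.00°| = 124.00°
124.00° > 2α = 73.74°  →  invalid

δ = 124.00°, invalid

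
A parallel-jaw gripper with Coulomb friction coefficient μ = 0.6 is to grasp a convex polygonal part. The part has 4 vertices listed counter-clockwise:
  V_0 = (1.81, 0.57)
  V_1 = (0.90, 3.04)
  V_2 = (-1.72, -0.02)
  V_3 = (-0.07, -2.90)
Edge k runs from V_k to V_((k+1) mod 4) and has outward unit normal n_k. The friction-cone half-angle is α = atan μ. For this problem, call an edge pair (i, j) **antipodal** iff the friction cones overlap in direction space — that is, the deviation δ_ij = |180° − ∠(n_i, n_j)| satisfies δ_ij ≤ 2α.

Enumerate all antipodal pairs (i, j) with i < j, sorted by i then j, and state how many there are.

α = atan 0.6 = 30.96°;  2α = 61.93°
n_0 = (+0.9383, +0.3457)
n_1 = (-0.7596, +0.6504)
n_2 = (-0.8677, -0.4971)
n_3 = (+0.8792, -0.4764)
  (0,1): δ = 60.80°  ✓
  (0,2): δ = 9.58°  ✓
  (0,3): δ = 131.33°  ·
  (1,2): δ = 109.62°  ·
  (1,3): δ = 12.12°  ✓
  (2,3): δ = 58.26°  ✓
antipodal pairs: 4

count = 4; pairs: (0,1), (0,2), (1,3), (2,3)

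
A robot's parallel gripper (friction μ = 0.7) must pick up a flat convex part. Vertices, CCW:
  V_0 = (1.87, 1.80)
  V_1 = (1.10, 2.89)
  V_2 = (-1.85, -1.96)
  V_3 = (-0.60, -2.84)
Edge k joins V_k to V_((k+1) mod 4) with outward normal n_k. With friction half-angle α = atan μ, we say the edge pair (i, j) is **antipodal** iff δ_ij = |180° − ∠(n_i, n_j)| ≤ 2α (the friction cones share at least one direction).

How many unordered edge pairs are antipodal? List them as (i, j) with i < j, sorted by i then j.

count = 3; pairs: (0,1), (0,2), (1,3)

α = atan 0.7 = 34.99°;  2α = 69.98°
n_0 = (+0.8168, +0.5770)
n_1 = (-0.8544, +0.5197)
n_2 = (-0.5757, -0.8177)
n_3 = (+0.8827, -0.4699)
  (0,1): δ = 66.55°  ✓
  (0,2): δ = 19.62°  ✓
  (0,3): δ = 116.73°  ·
  (1,2): δ = 93.84°  ·
  (1,3): δ = 3.28°  ✓
  (2,3): δ = 82.88°  ·
antipodal pairs: 3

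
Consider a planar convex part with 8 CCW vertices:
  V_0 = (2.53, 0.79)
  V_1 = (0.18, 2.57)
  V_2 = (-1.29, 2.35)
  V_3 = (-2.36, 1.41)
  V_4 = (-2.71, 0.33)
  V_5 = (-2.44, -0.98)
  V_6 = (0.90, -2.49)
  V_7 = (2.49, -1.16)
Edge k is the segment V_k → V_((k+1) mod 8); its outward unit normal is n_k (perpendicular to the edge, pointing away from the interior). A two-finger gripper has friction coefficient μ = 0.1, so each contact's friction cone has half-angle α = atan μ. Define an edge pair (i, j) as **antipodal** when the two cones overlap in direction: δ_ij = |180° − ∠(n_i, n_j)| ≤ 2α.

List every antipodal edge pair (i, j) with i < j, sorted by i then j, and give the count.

count = 1; pairs: (2,6)

α = atan 0.1 = 5.71°;  2α = 11.42°
n_0 = (+0.6038, +0.7971)
n_1 = (-0.1480, +0.9890)
n_2 = (-0.6600, +0.7513)
n_3 = (-0.9513, +0.3083)
n_4 = (-0.9794, -0.2019)
n_5 = (-0.4120, -0.9112)
n_6 = (+0.6416, -0.7670)
n_7 = (+0.9998, -0.0205)
  (0,1): δ = 134.35°  ·
  (0,2): δ = 101.56°  ·
  (0,3): δ = 70.81°  ·
  (0,4): δ = 41.21°  ·
  (0,5): δ = 12.81°  ·
  (0,6): δ = 77.05°  ·
  (0,7): δ = 125.97°  ·
  (1,2): δ = 147.21°  ·
  (1,3): δ = 116.47°  ·
  (1,4): δ = 86.87°  ·
  (1,5): δ = 32.84°  ·
  (1,6): δ = 31.40°  ·
  (1,7): δ = 80.31°  ·
  (2,3): δ = 149.26°  ·
  (2,4): δ = 119.65°  ·
  (2,5): δ = 65.63°  ·
  (2,6): δ = 1.39°  ✓
  (2,7): δ = 47.53°  ·
  (3,4): δ = 150.40°  ·
  (3,5): δ = 96.37°  ·
  (3,6): δ = 32.13°  ·
  (3,7): δ = 16.78°  ·
  (4,5): δ = 125.97°  ·
  (4,6): δ = 61.73°  ·
  (4,7): δ = 12.82°  ·
  (5,6): δ = 115.76°  ·
  (5,7): δ = 66.85°  ·
  (6,7): δ = 131.09°  ·
antipodal pairs: 1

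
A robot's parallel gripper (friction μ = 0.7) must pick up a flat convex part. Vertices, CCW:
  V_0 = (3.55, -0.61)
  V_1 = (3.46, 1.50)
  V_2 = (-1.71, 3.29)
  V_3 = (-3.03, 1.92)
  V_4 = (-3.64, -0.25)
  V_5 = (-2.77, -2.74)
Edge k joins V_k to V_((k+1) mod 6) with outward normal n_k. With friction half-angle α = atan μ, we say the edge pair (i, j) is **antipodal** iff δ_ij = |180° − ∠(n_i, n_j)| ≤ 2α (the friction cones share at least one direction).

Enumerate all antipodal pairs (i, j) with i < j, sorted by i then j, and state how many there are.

count = 7; pairs: (0,2), (0,3), (0,4), (1,4), (1,5), (2,5), (3,5)

α = atan 0.7 = 34.99°;  2α = 69.98°
n_0 = (+0.9991, +0.0426)
n_1 = (+0.3272, +0.9450)
n_2 = (-0.7201, +0.6938)
n_3 = (-0.9627, +0.2706)
n_4 = (-0.9440, -0.3298)
n_5 = (+0.3194, -0.9476)
  (0,1): δ = 111.54°  ·
  (0,2): δ = 46.38°  ✓
  (0,3): δ = 18.14°  ✓
  (0,4): δ = 16.82°  ✓
  (0,5): δ = 106.18°  ·
  (1,2): δ = 114.84°  ·
  (1,3): δ = 86.60°  ·
  (1,4): δ = 51.64°  ✓
  (1,5): δ = 37.72°  ✓
  (2,3): δ = 151.77°  ·
  (2,4): δ = 116.81°  ·
  (2,5): δ = 27.44°  ✓
  (3,4): δ = 145.04°  ·
  (3,5): δ = 55.67°  ✓
  (4,5): δ = 90.63°  ·
antipodal pairs: 7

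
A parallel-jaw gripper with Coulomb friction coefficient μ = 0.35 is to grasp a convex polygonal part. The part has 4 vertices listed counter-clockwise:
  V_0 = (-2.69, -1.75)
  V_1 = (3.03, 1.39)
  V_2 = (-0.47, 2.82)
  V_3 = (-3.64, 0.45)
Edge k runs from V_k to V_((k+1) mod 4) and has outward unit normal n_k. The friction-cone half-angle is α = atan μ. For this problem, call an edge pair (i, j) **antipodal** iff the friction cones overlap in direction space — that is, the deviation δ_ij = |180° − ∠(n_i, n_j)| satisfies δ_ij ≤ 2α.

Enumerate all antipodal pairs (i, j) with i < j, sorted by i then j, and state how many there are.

α = atan 0.35 = 19.29°;  2α = 38.58°
n_0 = (+0.4812, -0.8766)
n_1 = (+0.3782, +0.9257)
n_2 = (-0.5988, +0.8009)
n_3 = (-0.9181, -0.3964)
  (0,1): δ = 50.99°  ·
  (0,2): δ = 8.02°  ✓
  (0,3): δ = 84.59°  ·
  (1,2): δ = 120.99°  ·
  (1,3): δ = 44.42°  ·
  (2,3): δ = 103.43°  ·
antipodal pairs: 1

count = 1; pairs: (0,2)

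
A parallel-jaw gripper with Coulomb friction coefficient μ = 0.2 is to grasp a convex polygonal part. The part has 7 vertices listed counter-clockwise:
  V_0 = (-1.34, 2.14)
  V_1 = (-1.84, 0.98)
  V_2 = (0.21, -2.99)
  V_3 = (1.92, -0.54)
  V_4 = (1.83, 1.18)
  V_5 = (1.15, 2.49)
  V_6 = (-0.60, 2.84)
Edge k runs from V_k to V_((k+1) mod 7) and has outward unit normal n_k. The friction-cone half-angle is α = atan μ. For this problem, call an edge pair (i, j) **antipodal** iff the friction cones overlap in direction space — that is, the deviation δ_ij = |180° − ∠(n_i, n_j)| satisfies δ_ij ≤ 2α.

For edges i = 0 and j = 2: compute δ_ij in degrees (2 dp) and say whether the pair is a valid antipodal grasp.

δ = 11.60°, valid

α = atan 0.2 = 11.31°;  2α = 22.62°
edge 0: e_0 = (-0.50, -1.16);  n_0 = (-0.9183, +0.3958)
edge 2: e_2 = (+1.71, +2.45);  n_2 = (+0.8200, -0.5723)
∠(n_0, n_2) = 168.40°
δ = |180° − 168.40°| = 11.60°
11.60° ≤ 2α = 22.62°  →  valid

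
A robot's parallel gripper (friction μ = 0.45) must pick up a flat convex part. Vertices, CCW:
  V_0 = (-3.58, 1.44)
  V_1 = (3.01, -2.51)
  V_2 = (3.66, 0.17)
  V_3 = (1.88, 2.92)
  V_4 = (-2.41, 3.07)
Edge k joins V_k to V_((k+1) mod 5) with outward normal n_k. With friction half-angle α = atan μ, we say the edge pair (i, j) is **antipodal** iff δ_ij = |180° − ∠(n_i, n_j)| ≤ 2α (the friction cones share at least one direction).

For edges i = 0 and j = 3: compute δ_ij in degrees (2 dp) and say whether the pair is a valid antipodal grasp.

α = atan 0.45 = 24.23°;  2α = 48.46°
edge 0: e_0 = (+6.59, -3.95);  n_0 = (-0.5141, -0.8577)
edge 3: e_3 = (-4.29, +0.15);  n_3 = (+0.0349, +0.9994)
∠(n_0, n_3) = 151.06°
δ = |180° − 151.06°| = 28.94°
28.94° ≤ 2α = 48.46°  →  valid

δ = 28.94°, valid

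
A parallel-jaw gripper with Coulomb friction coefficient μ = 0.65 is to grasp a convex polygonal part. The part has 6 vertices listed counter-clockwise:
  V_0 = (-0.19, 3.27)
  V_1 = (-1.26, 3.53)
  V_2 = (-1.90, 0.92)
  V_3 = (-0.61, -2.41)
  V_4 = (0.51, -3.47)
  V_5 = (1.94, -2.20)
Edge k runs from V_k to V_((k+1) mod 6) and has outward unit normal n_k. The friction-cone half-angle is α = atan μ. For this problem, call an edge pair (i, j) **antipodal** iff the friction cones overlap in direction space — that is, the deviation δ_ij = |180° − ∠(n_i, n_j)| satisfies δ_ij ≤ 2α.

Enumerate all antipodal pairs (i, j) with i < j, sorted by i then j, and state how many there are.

α = atan 0.65 = 33.02°;  2α = 66.05°
n_0 = (+0.2361, +0.9717)
n_1 = (-0.9712, +0.2382)
n_2 = (-0.9325, -0.3612)
n_3 = (-0.6874, -0.7263)
n_4 = (+0.6640, -0.7477)
n_5 = (+0.9318, +0.3629)
  (0,1): δ = 90.12°  ·
  (0,2): δ = 55.17°  ✓
  (0,3): δ = 29.77°  ✓
  (0,4): δ = 55.27°  ✓
  (0,5): δ = 124.93°  ·
  (1,2): δ = 145.05°  ·
  (1,3): δ = 119.65°  ·
  (1,4): δ = 34.61°  ✓
  (1,5): δ = 35.05°  ✓
  (2,3): δ = 154.60°  ·
  (2,4): δ = 69.57°  ·
  (2,5): δ = 0.10°  ✓
  (3,4): δ = 94.97°  ·
  (3,5): δ = 25.30°  ✓
  (4,5): δ = 110.33°  ·
antipodal pairs: 7

count = 7; pairs: (0,2), (0,3), (0,4), (1,4), (1,5), (2,5), (3,5)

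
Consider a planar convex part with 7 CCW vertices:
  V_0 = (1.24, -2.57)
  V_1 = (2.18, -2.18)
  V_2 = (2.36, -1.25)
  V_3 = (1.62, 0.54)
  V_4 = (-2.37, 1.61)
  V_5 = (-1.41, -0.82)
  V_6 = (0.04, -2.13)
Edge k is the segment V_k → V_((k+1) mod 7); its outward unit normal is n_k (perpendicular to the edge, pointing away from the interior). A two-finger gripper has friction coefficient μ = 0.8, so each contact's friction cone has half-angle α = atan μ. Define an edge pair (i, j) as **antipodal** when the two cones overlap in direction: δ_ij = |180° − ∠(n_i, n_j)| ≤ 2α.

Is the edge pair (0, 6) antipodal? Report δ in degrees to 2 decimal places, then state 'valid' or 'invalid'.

α = atan 0.8 = 38.66°;  2α = 77.32°
edge 0: e_0 = (+0.94, +0.39);  n_0 = (+0.3832, -0.9237)
edge 6: e_6 = (+1.20, -0.44);  n_6 = (-0.3443, -0.9389)
∠(n_0, n_6) = 42.67°
δ = |180° − 42.67°| = 137.33°
137.33° > 2α = 77.32°  →  invalid

δ = 137.33°, invalid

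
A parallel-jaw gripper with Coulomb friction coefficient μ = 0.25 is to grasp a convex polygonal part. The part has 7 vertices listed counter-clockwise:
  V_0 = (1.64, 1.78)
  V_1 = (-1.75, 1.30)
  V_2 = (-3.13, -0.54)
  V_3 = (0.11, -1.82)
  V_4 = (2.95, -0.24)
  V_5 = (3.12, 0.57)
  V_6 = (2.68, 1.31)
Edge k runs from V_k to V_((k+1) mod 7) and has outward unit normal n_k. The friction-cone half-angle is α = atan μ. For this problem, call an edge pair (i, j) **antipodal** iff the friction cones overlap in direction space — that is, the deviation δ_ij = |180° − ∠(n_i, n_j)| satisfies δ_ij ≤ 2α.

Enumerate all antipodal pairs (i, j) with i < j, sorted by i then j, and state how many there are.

α = atan 0.25 = 14.04°;  2α = 28.07°
n_0 = (-0.1402, +0.9901)
n_1 = (-0.8000, +0.6000)
n_2 = (-0.3674, -0.9301)
n_3 = (+0.4862, -0.8739)
n_4 = (+0.9787, -0.2054)
n_5 = (+0.8595, +0.5111)
n_6 = (+0.4118, +0.9113)
  (0,1): δ = 134.93°  ·
  (0,2): δ = 29.62°  ·
  (0,3): δ = 21.03°  ✓
  (0,4): δ = 70.09°  ·
  (0,5): δ = 112.68°  ·
  (0,6): δ = 147.62°  ·
  (1,2): δ = 74.69°  ·
  (1,3): δ = 24.04°  ✓
  (1,4): δ = 25.02°  ✓
  (1,5): δ = 67.61°  ·
  (1,6): δ = 102.55°  ·
  (2,3): δ = 129.35°  ·
  (2,4): δ = 80.30°  ·
  (2,5): δ = 37.71°  ·
  (2,6): δ = 2.76°  ✓
  (3,4): δ = 130.94°  ·
  (3,5): δ = 88.35°  ·
  (3,6): δ = 53.41°  ·
  (4,5): δ = 137.41°  ·
  (4,6): δ = 102.47°  ·
  (5,6): δ = 145.05°  ·
antipodal pairs: 4

count = 4; pairs: (0,3), (1,3), (1,4), (2,6)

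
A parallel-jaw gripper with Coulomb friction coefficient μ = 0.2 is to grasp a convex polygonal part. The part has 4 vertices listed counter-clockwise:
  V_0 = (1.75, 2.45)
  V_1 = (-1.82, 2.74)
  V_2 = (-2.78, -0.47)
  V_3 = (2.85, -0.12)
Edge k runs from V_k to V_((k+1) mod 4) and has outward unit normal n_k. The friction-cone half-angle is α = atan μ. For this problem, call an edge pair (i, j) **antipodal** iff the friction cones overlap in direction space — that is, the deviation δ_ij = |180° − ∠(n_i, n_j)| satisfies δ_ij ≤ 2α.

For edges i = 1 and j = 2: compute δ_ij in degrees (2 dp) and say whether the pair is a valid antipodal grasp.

α = atan 0.2 = 11.31°;  2α = 22.62°
edge 1: e_1 = (-0.96, -3.21);  n_1 = (-0.9581, +0.2865)
edge 2: e_2 = (+5.63, +0.35);  n_2 = (+0.0620, -0.9981)
∠(n_1, n_2) = 110.21°
δ = |180° − 110.21°| = 69.79°
69.79° > 2α = 22.62°  →  invalid

δ = 69.79°, invalid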